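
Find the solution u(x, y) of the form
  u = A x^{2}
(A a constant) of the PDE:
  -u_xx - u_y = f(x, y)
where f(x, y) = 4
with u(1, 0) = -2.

Substitute the ansatz u = A x^{2} into the left-hand side.
Derivatives of the ansatz:
  u_xx = 2 A
  u_y = 0
Term by term:
  -u_xx = - 2 A
  -u_y = 0
So the left-hand side equals
  - 2 A
This must equal f(x, y) = 4 identically.
Matching coefficients of the independent functions:
  [constant term]:  - 2 A = 4
Solving: A = -2.
Check against the point condition:
  u(1, 0) = -2  ⟹  A = -2  ✓
Hence u(x, y) = - 2 x^{2}.

Answer: u(x, y) = - 2 x^{2}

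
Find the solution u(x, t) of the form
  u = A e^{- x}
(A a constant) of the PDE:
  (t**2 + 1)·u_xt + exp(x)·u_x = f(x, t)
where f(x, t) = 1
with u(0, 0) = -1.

Substitute the ansatz u = A e^{- x} into the left-hand side.
Derivatives of the ansatz:
  u_xt = 0
  u_x = - A e^{- x}
Term by term:
  (t**2 + 1)·u_xt = 0
  exp(x)·u_x = - A
So the left-hand side equals
  - A
This must equal f(x, t) = 1 identically.
Matching coefficients of the independent functions:
  [constant term]:  - A = 1
Solving: A = -1.
Check against the point condition:
  u(0, 0) = -1  ⟹  A = -1  ✓
Hence u(x, t) = - e^{- x}.

Answer: u(x, t) = - e^{- x}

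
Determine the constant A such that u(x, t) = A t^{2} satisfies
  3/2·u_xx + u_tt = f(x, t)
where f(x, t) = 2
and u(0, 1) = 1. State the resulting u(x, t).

Substitute the ansatz u = A t^{2} into the left-hand side.
Derivatives of the ansatz:
  u_xx = 0
  u_tt = 2 A
Term by term:
  3/2·u_xx = 0
  u_tt = 2 A
So the left-hand side equals
  2 A
This must equal f(x, t) = 2 identically.
Matching coefficients of the independent functions:
  [constant term]:  2 A = 2
Solving: A = 1.
Check against the point condition:
  u(0, 1) = 1  ⟹  A = 1  ✓
Hence u(x, t) = t^{2}.

Answer: u(x, t) = t^{2}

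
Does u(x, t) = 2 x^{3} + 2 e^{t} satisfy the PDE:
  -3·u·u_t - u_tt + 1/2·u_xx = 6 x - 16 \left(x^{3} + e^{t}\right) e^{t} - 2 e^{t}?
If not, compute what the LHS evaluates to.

Evaluate each term of the left-hand side for u = 2 x^{3} + 2 e^{t}.
Derivatives:
  u_t = 2 e^{t}
  u_tt = 2 e^{t}
  u_xx = 12 x
Terms:
  -3·u·u_t = 12 \left(- x^{3} - e^{t}\right) e^{t}
  -u_tt = - 2 e^{t}
  1/2·u_xx = 6 x
Sum: LHS = 6 x - 12 \left(x^{3} + e^{t}\right) e^{t} - 2 e^{t}
Given right-hand side: 6 x - 16 \left(x^{3} + e^{t}\right) e^{t} - 2 e^{t}. Difference LHS − RHS = 4 \left(x^{3} + e^{t}\right) e^{t} ≠ 0, so u is not a solution.

Answer: No, the LHS evaluates to 6 x - 12 \left(x^{3} + e^{t}\right) e^{t} - 2 e^{t}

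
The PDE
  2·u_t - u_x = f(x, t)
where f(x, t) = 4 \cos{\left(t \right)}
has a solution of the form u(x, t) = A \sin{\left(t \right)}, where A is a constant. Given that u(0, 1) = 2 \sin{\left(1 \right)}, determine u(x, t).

Substitute the ansatz u = A \sin{\left(t \right)} into the left-hand side.
Derivatives of the ansatz:
  u_t = A \cos{\left(t \right)}
  u_x = 0
Term by term:
  2·u_t = 2 A \cos{\left(t \right)}
  -u_x = 0
So the left-hand side equals
  2 A \cos{\left(t \right)}
This must equal f(x, t) = 4 \cos{\left(t \right)} identically.
Matching coefficients of the independent functions:
  [\cos{\left(t \right)}]:  2 A = 4
Solving: A = 2.
Check against the point condition:
  u(0, 1) = 2 \sin{\left(1 \right)}  ⟹  A \sin{\left(1 \right)} = 2 \sin{\left(1 \right)}  ✓
Hence u(x, t) = 2 \sin{\left(t \right)}.

Answer: u(x, t) = 2 \sin{\left(t \right)}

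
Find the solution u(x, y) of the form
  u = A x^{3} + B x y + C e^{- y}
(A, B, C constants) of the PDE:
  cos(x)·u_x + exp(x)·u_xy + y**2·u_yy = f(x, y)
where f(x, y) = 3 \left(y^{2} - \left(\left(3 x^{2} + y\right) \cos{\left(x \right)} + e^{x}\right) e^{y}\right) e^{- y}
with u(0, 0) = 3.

Substitute the ansatz u = A x^{3} + B x y + C e^{- y} into the left-hand side.
Derivatives of the ansatz:
  u_x = 3 A x^{2} + B y
  u_xy = B
  u_yy = C e^{- y}
Term by term:
  cos(x)·u_x = 3 A x^{2} \cos{\left(x \right)} + B y \cos{\left(x \right)}
  exp(x)·u_xy = B e^{x}
  y**2·u_yy = C y^{2} e^{- y}
So the left-hand side equals
  3 A x^{2} \cos{\left(x \right)} + B y \cos{\left(x \right)} + B e^{x} + C y^{2} e^{- y}
This must equal f(x, y) identically; expanded, f = - 9 x^{2} \cos{\left(x \right)} + 3 y^{2} e^{- y} - 3 y \cos{\left(x \right)} - 3 e^{x}.
Matching coefficients of the independent functions:
  [x^{2} \cos{\left(x \right)}]:  3 A = -9
  [y \cos{\left(x \right)}, e^{x}]:  B = -3
  [y^{2} e^{- y}]:  C = 3
Solving: A = -3, B = -3, C = 3.
Check against the point condition:
  u(0, 0) = 3  ⟹  C = 3  ✓
Hence u(x, y) = - 3 x^{3} - 3 x y + 3 e^{- y}.

Answer: u(x, y) = - 3 x^{3} - 3 x y + 3 e^{- y}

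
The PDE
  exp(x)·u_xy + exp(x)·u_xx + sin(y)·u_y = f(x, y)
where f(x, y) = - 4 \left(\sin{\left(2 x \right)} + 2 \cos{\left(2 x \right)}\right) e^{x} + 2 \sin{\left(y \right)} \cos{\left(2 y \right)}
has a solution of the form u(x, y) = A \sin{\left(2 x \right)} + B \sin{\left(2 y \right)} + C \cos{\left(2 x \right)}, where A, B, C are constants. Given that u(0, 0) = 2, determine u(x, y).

Substitute the ansatz u = A \sin{\left(2 x \right)} + B \sin{\left(2 y \right)} + C \cos{\left(2 x \right)} into the left-hand side.
Derivatives of the ansatz:
  u_xy = 0
  u_xx = - 4 A \sin{\left(2 x \right)} - 4 C \cos{\left(2 x \right)}
  u_y = 2 B \cos{\left(2 y \right)}
Term by term:
  exp(x)·u_xy = 0
  exp(x)·u_xx = - 4 A e^{x} \sin{\left(2 x \right)} - 4 C e^{x} \cos{\left(2 x \right)}
  sin(y)·u_y = 2 B \sin{\left(y \right)} \cos{\left(2 y \right)}
So the left-hand side equals
  - 4 A e^{x} \sin{\left(2 x \right)} + 2 B \sin{\left(y \right)} \cos{\left(2 y \right)} - 4 C e^{x} \cos{\left(2 x \right)}
This must equal f(x, y) identically; expanded, f = - 4 e^{x} \sin{\left(2 x \right)} - 8 e^{x} \cos{\left(2 x \right)} + 2 \sin{\left(y \right)} \cos{\left(2 y \right)}.
Matching coefficients of the independent functions:
  [e^{x} \sin{\left(2 x \right)}]:  - 4 A = -4
  [e^{x} \cos{\left(2 x \right)}]:  - 4 C = -8
  [\sin{\left(y \right)} \cos{\left(2 y \right)}]:  2 B = 2
Solving: A = 1, B = 1, C = 2.
Check against the point condition:
  u(0, 0) = 2  ⟹  C = 2  ✓
Hence u(x, y) = \sin{\left(2 x \right)} + \sin{\left(2 y \right)} + 2 \cos{\left(2 x \right)}.

Answer: u(x, y) = \sin{\left(2 x \right)} + \sin{\left(2 y \right)} + 2 \cos{\left(2 x \right)}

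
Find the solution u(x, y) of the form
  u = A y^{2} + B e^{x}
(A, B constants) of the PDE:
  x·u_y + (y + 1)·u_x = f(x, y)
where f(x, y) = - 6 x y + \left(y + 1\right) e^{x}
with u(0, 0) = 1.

Substitute the ansatz u = A y^{2} + B e^{x} into the left-hand side.
Derivatives of the ansatz:
  u_y = 2 A y
  u_x = B e^{x}
Term by term:
  x·u_y = 2 A x y
  (y + 1)·u_x = B y e^{x} + B e^{x}
So the left-hand side equals
  2 A x y + B y e^{x} + B e^{x}
This must equal f(x, y) identically; expanded, f = - 6 x y + y e^{x} + e^{x}.
Matching coefficients of the independent functions:
  [x y]:  2 A = -6
  [y e^{x}, e^{x}]:  B = 1
Solving: A = -3, B = 1.
Check against the point condition:
  u(0, 0) = 1  ⟹  B = 1  ✓
Hence u(x, y) = - 3 y^{2} + e^{x}.

Answer: u(x, y) = - 3 y^{2} + e^{x}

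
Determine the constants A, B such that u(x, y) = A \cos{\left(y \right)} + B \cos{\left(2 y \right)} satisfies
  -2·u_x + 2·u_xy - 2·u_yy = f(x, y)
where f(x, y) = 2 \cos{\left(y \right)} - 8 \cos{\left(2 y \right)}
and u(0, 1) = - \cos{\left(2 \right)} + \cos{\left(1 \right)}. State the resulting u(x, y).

Substitute the ansatz u = A \cos{\left(y \right)} + B \cos{\left(2 y \right)} into the left-hand side.
Derivatives of the ansatz:
  u_x = 0
  u_xy = 0
  u_yy = - A \cos{\left(y \right)} - 4 B \cos{\left(2 y \right)}
Term by term:
  -2·u_x = 0
  2·u_xy = 0
  -2·u_yy = 2 A \cos{\left(y \right)} + 8 B \cos{\left(2 y \right)}
So the left-hand side equals
  2 A \cos{\left(y \right)} + 8 B \cos{\left(2 y \right)}
This must equal f(x, y) = 2 \cos{\left(y \right)} - 8 \cos{\left(2 y \right)} identically.
Matching coefficients of the independent functions:
  [\cos{\left(y \right)}]:  2 A = 2
  [\cos{\left(2 y \right)}]:  8 B = -8
Solving: A = 1, B = -1.
Check against the point condition:
  u(0, 1) = - \cos{\left(2 \right)} + \cos{\left(1 \right)}  ⟹  A \cos{\left(1 \right)} + B \cos{\left(2 \right)} = - \cos{\left(2 \right)} + \cos{\left(1 \right)}  ✓
Hence u(x, y) = \cos{\left(y \right)} - \cos{\left(2 y \right)}.

Answer: u(x, y) = \cos{\left(y \right)} - \cos{\left(2 y \right)}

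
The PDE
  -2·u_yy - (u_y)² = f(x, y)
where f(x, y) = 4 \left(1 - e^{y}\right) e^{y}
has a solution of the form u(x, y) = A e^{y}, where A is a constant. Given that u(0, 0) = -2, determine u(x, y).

Substitute the ansatz u = A e^{y} into the left-hand side.
Derivatives of the ansatz:
  u_yy = A e^{y}
  u_y = A e^{y}
Term by term:
  -2·u_yy = - 2 A e^{y}
  -(u_y)² = - A^{2} e^{2 y}
So the left-hand side equals
  - A^{2} e^{2 y} - 2 A e^{y}
This must equal f(x, y) identically; expanded, f = - 4 e^{2 y} + 4 e^{y}.
Matching coefficients of the independent functions:
  [e^{y}]:  - 2 A = 4
  [e^{2 y}]:  - A^{2} = -4
Solving: A = -2.
Check against the point condition:
  u(0, 0) = -2  ⟹  A = -2  ✓
Hence u(x, y) = - 2 e^{y}.

Answer: u(x, y) = - 2 e^{y}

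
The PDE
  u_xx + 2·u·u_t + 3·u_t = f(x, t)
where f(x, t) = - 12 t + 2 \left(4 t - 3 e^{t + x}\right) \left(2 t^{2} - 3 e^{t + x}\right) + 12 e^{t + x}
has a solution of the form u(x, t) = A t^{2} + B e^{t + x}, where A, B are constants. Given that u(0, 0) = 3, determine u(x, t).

Substitute the ansatz u = A t^{2} + B e^{t + x} into the left-hand side.
Derivatives of the ansatz:
  u_xx = B e^{t} e^{x}
  u_t = 2 A t + B e^{t} e^{x}
Term by term:
  u_xx = B e^{t} e^{x}
  2·u·u_t = 4 A^{2} t^{3} + 2 A B t^{2} e^{t} e^{x} + 4 A B t e^{t} e^{x} + 2 B^{2} e^{2 t} e^{2 x}
  3·u_t = 6 A t + 3 B e^{t} e^{x}
So the left-hand side equals
  4 A^{2} t^{3} + 2 A B t^{2} e^{t} e^{x} + 4 A B t e^{t} e^{x} + 6 A t + 2 B^{2} e^{2 t} e^{2 x} + 4 B e^{t} e^{x}
This must equal f(x, t) identically; expanded, f = 16 t^{3} - 12 t^{2} e^{t} e^{x} - 24 t e^{t} e^{x} - 12 t + 18 e^{2 t} e^{2 x} + 12 e^{t} e^{x}.
Matching coefficients of the independent functions:
  [t]:  6 A = -12
  [t^{3}]:  4 A^{2} = 16
  [e^{t} e^{x}]:  4 B = 12
  [e^{2 t} e^{2 x}]:  2 B^{2} = 18
  [t e^{t} e^{x}]:  4 A B = -24
  [t^{2} e^{t} e^{x}]:  2 A B = -12
Solving: A = -2, B = 3.
Check against the point condition:
  u(0, 0) = 3  ⟹  B = 3  ✓
Hence u(x, t) = - 2 t^{2} + 3 e^{t + x}.

Answer: u(x, t) = - 2 t^{2} + 3 e^{t + x}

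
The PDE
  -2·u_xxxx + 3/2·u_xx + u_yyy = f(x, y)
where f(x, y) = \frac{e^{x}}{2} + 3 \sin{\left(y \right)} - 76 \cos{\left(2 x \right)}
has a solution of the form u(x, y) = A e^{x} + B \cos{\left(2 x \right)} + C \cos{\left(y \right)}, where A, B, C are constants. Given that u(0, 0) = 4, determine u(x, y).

Substitute the ansatz u = A e^{x} + B \cos{\left(2 x \right)} + C \cos{\left(y \right)} into the left-hand side.
Derivatives of the ansatz:
  u_xxxx = A e^{x} + 16 B \cos{\left(2 x \right)}
  u_xx = A e^{x} - 4 B \cos{\left(2 x \right)}
  u_yyy = C \sin{\left(y \right)}
Term by term:
  -2·u_xxxx = - 2 A e^{x} - 32 B \cos{\left(2 x \right)}
  3/2·u_xx = \frac{3 A e^{x}}{2} - 6 B \cos{\left(2 x \right)}
  u_yyy = C \sin{\left(y \right)}
So the left-hand side equals
  - \frac{A e^{x}}{2} - 38 B \cos{\left(2 x \right)} + C \sin{\left(y \right)}
This must equal f(x, y) = \frac{e^{x}}{2} + 3 \sin{\left(y \right)} - 76 \cos{\left(2 x \right)} identically.
Matching coefficients of the independent functions:
  [e^{x}]:  - \frac{A}{2} = \frac{1}{2}
  [\sin{\left(y \right)}]:  C = 3
  [\cos{\left(2 x \right)}]:  - 38 B = -76
Solving: A = -1, B = 2, C = 3.
Check against the point condition:
  u(0, 0) = 4  ⟹  A + B + C = 4  ✓
Hence u(x, y) = - e^{x} + 2 \cos{\left(2 x \right)} + 3 \cos{\left(y \right)}.

Answer: u(x, y) = - e^{x} + 2 \cos{\left(2 x \right)} + 3 \cos{\left(y \right)}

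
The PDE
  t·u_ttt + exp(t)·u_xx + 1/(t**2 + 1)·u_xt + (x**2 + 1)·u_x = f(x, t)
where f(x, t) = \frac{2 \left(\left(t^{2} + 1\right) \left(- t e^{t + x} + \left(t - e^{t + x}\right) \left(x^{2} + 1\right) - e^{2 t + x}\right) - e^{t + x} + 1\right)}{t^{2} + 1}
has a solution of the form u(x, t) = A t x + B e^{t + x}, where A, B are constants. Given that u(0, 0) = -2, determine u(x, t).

Substitute the ansatz u = A t x + B e^{t + x} into the left-hand side.
Derivatives of the ansatz:
  u_ttt = B e^{t} e^{x}
  u_xx = B e^{t} e^{x}
  u_xt = A + B e^{t} e^{x}
  u_x = A t + B e^{t} e^{x}
Term by term:
  t·u_ttt = B t e^{t} e^{x}
  exp(t)·u_xx = B e^{2 t} e^{x}
  1/(t**2 + 1)·u_xt = \frac{A}{t^{2} + 1} + \frac{B e^{t} e^{x}}{t^{2} + 1}
  (x**2 + 1)·u_x = A t x^{2} + A t + B x^{2} e^{t} e^{x} + B e^{t} e^{x}
So the left-hand side equals
  A t x^{2} + A t + \frac{A}{t^{2} + 1} + B t e^{t} e^{x} + B x^{2} e^{t} e^{x} + B e^{2 t} e^{x} + B e^{t} e^{x} + \frac{B e^{t} e^{x}}{t^{2} + 1}
This must equal f(x, t) identically; expanded, f = 2 t x^{2} - 2 t e^{t} e^{x} + 2 t - 2 x^{2} e^{t} e^{x} - 2 e^{2 t} e^{x} - 2 e^{t} e^{x} - \frac{2 e^{t} e^{x}}{t^{2} + 1} + \frac{2}{t^{2} + 1}.
Matching coefficients of the independent functions:
  [t, t x^{2}, \frac{1}{t^{2} + 1}]:  A = 2
  [e^{t} e^{x}, e^{2 t} e^{x}, t e^{t} e^{x}, x^{2} e^{t} e^{x}, …]:  B = -2
Solving: A = 2, B = -2.
Check against the point condition:
  u(0, 0) = -2  ⟹  B = -2  ✓
Hence u(x, t) = 2 t x - 2 e^{t + x}.

Answer: u(x, t) = 2 t x - 2 e^{t + x}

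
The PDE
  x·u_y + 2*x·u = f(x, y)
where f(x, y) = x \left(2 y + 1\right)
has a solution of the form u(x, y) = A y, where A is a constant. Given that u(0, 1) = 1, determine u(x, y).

Substitute the ansatz u = A y into the left-hand side.
Derivatives of the ansatz:
  u_y = A
Term by term:
  x·u_y = A x
  2*x·u = 2 A x y
So the left-hand side equals
  2 A x y + A x
This must equal f(x, y) identically; expanded, f = 2 x y + x.
Matching coefficients of the independent functions:
  [x]:  A = 1
  [x y]:  2 A = 2
Solving: A = 1.
Check against the point condition:
  u(0, 1) = 1  ⟹  A = 1  ✓
Hence u(x, y) = y.

Answer: u(x, y) = y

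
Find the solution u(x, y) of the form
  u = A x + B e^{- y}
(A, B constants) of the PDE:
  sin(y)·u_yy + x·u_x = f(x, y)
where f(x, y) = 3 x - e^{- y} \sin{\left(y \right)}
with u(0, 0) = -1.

Substitute the ansatz u = A x + B e^{- y} into the left-hand side.
Derivatives of the ansatz:
  u_yy = B e^{- y}
  u_x = A
Term by term:
  sin(y)·u_yy = B e^{- y} \sin{\left(y \right)}
  x·u_x = A x
So the left-hand side equals
  A x + B e^{- y} \sin{\left(y \right)}
This must equal f(x, y) = 3 x - e^{- y} \sin{\left(y \right)} identically.
Matching coefficients of the independent functions:
  [x]:  A = 3
  [e^{- y} \sin{\left(y \right)}]:  B = -1
Solving: A = 3, B = -1.
Check against the point condition:
  u(0, 0) = -1  ⟹  B = -1  ✓
Hence u(x, y) = 3 x - e^{- y}.

Answer: u(x, y) = 3 x - e^{- y}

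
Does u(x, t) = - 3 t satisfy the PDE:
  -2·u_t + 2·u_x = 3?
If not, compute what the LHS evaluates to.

Answer: No, the LHS evaluates to 6

Derivation:
Evaluate each term of the left-hand side for u = - 3 t.
Derivatives:
  u_t = -3
  u_x = 0
Terms:
  -2·u_t = 6
  2·u_x = 0
Sum: LHS = 6
Given right-hand side: 3. Difference LHS − RHS = 3 ≠ 0, so u is not a solution.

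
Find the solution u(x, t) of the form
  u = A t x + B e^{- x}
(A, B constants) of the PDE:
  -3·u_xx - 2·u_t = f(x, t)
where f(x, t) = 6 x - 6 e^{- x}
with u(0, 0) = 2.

Answer: u(x, t) = - 3 t x + 2 e^{- x}

Derivation:
Substitute the ansatz u = A t x + B e^{- x} into the left-hand side.
Derivatives of the ansatz:
  u_xx = B e^{- x}
  u_t = A x
Term by term:
  -3·u_xx = - 3 B e^{- x}
  -2·u_t = - 2 A x
So the left-hand side equals
  - 2 A x - 3 B e^{- x}
This must equal f(x, t) = 6 x - 6 e^{- x} identically.
Matching coefficients of the independent functions:
  [x]:  - 2 A = 6
  [e^{- x}]:  - 3 B = -6
Solving: A = -3, B = 2.
Check against the point condition:
  u(0, 0) = 2  ⟹  B = 2  ✓
Hence u(x, t) = - 3 t x + 2 e^{- x}.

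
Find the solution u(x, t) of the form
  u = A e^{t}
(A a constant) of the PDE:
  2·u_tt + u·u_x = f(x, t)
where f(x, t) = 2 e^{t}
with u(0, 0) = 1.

Answer: u(x, t) = e^{t}

Derivation:
Substitute the ansatz u = A e^{t} into the left-hand side.
Derivatives of the ansatz:
  u_tt = A e^{t}
  u_x = 0
Term by term:
  2·u_tt = 2 A e^{t}
  u·u_x = 0
So the left-hand side equals
  2 A e^{t}
This must equal f(x, t) = 2 e^{t} identically.
Matching coefficients of the independent functions:
  [e^{t}]:  2 A = 2
Solving: A = 1.
Check against the point condition:
  u(0, 0) = 1  ⟹  A = 1  ✓
Hence u(x, t) = e^{t}.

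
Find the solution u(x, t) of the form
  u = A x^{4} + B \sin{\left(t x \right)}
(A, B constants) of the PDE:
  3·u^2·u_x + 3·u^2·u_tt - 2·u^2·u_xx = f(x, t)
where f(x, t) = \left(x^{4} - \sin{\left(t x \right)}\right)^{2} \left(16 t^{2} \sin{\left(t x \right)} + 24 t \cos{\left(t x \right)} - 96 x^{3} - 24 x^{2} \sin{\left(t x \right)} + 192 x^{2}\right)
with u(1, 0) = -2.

Substitute the ansatz u = A x^{4} + B \sin{\left(t x \right)} into the left-hand side.
Derivatives of the ansatz:
  u_x = 4 A x^{3} + B t \cos{\left(t x \right)}
  u_tt = - B x^{2} \sin{\left(t x \right)}
  u_xx = 12 A x^{2} - B t^{2} \sin{\left(t x \right)}
Term by term:
  3·u^2·u_x = 12 A^{3} x^{11} + 3 A^{2} B t x^{8} \cos{\left(t x \right)} + 24 A^{2} B x^{7} \sin{\left(t x \right)} + 6 A B^{2} t x^{4} \sin{\left(t x \right)} \cos{\left(t x \right)} + 12 A B^{2} x^{3} \sin^{2}{\left(t x \right)} + 3 B^{3} t \sin^{2}{\left(t x \right)} \cos{\left(t x \right)}
  3·u^2·u_tt = - 3 A^{2} B x^{10} \sin{\left(t x \right)} - 6 A B^{2} x^{6} \sin^{2}{\left(t x \right)} - 3 B^{3} x^{2} \sin^{3}{\left(t x \right)}
  -2·u^2·u_xx = - 24 A^{3} x^{10} + 2 A^{2} B t^{2} x^{8} \sin{\left(t x \right)} - 48 A^{2} B x^{6} \sin{\left(t x \right)} + 4 A B^{2} t^{2} x^{4} \sin^{2}{\left(t x \right)} - 24 A B^{2} x^{2} \sin^{2}{\left(t x \right)} + 2 B^{3} t^{2} \sin^{3}{\left(t x \right)}
So the left-hand side equals
  12 A^{3} x^{11} - 24 A^{3} x^{10} + 2 A^{2} B t^{2} x^{8} \sin{\left(t x \right)} + 3 A^{2} B t x^{8} \cos{\left(t x \right)} - 3 A^{2} B x^{10} \sin{\left(t x \right)} + 24 A^{2} B x^{7} \sin{\left(t x \right)} - 48 A^{2} B x^{6} \sin{\left(t x \right)} + 4 A B^{2} t^{2} x^{4} \sin^{2}{\left(t x \right)} + 6 A B^{2} t x^{4} \sin{\left(t x \right)} \cos{\left(t x \right)} - 6 A B^{2} x^{6} \sin^{2}{\left(t x \right)} + 12 A B^{2} x^{3} \sin^{2}{\left(t x \right)} - 24 A B^{2} x^{2} \sin^{2}{\left(t x \right)} + 2 B^{3} t^{2} \sin^{3}{\left(t x \right)} + 3 B^{3} t \sin^{2}{\left(t x \right)} \cos{\left(t x \right)} - 3 B^{3} x^{2} \sin^{3}{\left(t x \right)}
This must equal f(x, t) identically; expanded, f = 16 t^{2} x^{8} \sin{\left(t x \right)} - 32 t^{2} x^{4} \sin^{2}{\left(t x \right)} + 16 t^{2} \sin^{3}{\left(t x \right)} + 24 t x^{8} \cos{\left(t x \right)} - 48 t x^{4} \sin{\left(t x \right)} \cos{\left(t x \right)} + 24 t \sin^{2}{\left(t x \right)} \cos{\left(t x \right)} - 96 x^{11} - 24 x^{10} \sin{\left(t x \right)} + 192 x^{10} + 192 x^{7} \sin{\left(t x \right)} + 48 x^{6} \sin^{2}{\left(t x \right)} - 384 x^{6} \sin{\left(t x \right)} - 96 x^{3} \sin^{2}{\left(t x \right)} - 24 x^{2} \sin^{3}{\left(t x \right)} + 192 x^{2} \sin^{2}{\left(t x \right)}.
Matching coefficients of the independent functions:
(each divided by its leading coefficient; functions giving the same equation are listed together)
  [x^{10}, x^{11}]:  A^{3} + 8 = 0
  [t^{2} \sin^{3}{\left(t x \right)}, x^{2} \sin^{3}{\left(t x \right)}, t \sin^{2}{\left(t x \right)} \cos{\left(t x \right)}]:  B^{3} - 8 = 0
  [x^{2} \sin^{2}{\left(t x \right)}, x^{3} \sin^{2}{\left(t x \right)}, x^{6} \sin^{2}{\left(t x \right)}, …]:  A B^{2} + 8 = 0
  [x^{6} \sin{\left(t x \right)}, x^{7} \sin{\left(t x \right)}, x^{10} \sin{\left(t x \right)}, …]:  A^{2} B - 8 = 0
Solving: A = -2, B = 2.
Check against the point condition:
  u(1, 0) = -2  ⟹  A = -2  ✓
Hence u(x, t) = - 2 x^{4} + 2 \sin{\left(t x \right)}.

Answer: u(x, t) = - 2 x^{4} + 2 \sin{\left(t x \right)}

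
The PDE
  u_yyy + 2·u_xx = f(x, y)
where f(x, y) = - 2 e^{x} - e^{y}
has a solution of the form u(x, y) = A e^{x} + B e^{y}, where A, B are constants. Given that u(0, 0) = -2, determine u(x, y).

Answer: u(x, y) = - e^{x} - e^{y}

Derivation:
Substitute the ansatz u = A e^{x} + B e^{y} into the left-hand side.
Derivatives of the ansatz:
  u_yyy = B e^{y}
  u_xx = A e^{x}
Term by term:
  u_yyy = B e^{y}
  2·u_xx = 2 A e^{x}
So the left-hand side equals
  2 A e^{x} + B e^{y}
This must equal f(x, y) = - 2 e^{x} - e^{y} identically.
Matching coefficients of the independent functions:
  [e^{x}]:  2 A = -2
  [e^{y}]:  B = -1
Solving: A = -1, B = -1.
Check against the point condition:
  u(0, 0) = -2  ⟹  A + B = -2  ✓
Hence u(x, y) = - e^{x} - e^{y}.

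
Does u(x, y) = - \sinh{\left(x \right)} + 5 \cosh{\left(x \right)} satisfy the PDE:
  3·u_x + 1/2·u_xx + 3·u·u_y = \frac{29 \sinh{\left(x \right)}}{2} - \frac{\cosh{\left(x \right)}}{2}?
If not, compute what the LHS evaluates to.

Answer: Yes

Derivation:
Evaluate each term of the left-hand side for u = - \sinh{\left(x \right)} + 5 \cosh{\left(x \right)}.
Derivatives:
  u_x = 5 \sinh{\left(x \right)} - \cosh{\left(x \right)}
  u_xx = - \sinh{\left(x \right)} + 5 \cosh{\left(x \right)}
  u_y = 0
Terms:
  3·u_x = 15 \sinh{\left(x \right)} - 3 \cosh{\left(x \right)}
  1/2·u_xx = - \frac{\sinh{\left(x \right)}}{2} + \frac{5 \cosh{\left(x \right)}}{2}
  3·u·u_y = 0
Sum: LHS = \frac{29 \sinh{\left(x \right)}}{2} - \frac{\cosh{\left(x \right)}}{2}
This is exactly the given right-hand side, so u is a solution.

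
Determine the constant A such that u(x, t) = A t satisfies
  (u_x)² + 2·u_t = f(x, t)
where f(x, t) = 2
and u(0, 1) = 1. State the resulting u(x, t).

Substitute the ansatz u = A t into the left-hand side.
Derivatives of the ansatz:
  u_x = 0
  u_t = A
Term by term:
  (u_x)² = 0
  2·u_t = 2 A
So the left-hand side equals
  2 A
This must equal f(x, t) = 2 identically.
Matching coefficients of the independent functions:
  [constant term]:  2 A = 2
Solving: A = 1.
Check against the point condition:
  u(0, 1) = 1  ⟹  A = 1  ✓
Hence u(x, t) = t.

Answer: u(x, t) = t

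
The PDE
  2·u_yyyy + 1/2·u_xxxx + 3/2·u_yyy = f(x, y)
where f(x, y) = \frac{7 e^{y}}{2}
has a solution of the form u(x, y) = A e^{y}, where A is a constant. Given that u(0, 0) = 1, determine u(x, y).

Substitute the ansatz u = A e^{y} into the left-hand side.
Derivatives of the ansatz:
  u_yyyy = A e^{y}
  u_xxxx = 0
  u_yyy = A e^{y}
Term by term:
  2·u_yyyy = 2 A e^{y}
  1/2·u_xxxx = 0
  3/2·u_yyy = \frac{3 A e^{y}}{2}
So the left-hand side equals
  \frac{7 A e^{y}}{2}
This must equal f(x, y) = \frac{7 e^{y}}{2} identically.
Matching coefficients of the independent functions:
  [e^{y}]:  \frac{7 A}{2} = \frac{7}{2}
Solving: A = 1.
Check against the point condition:
  u(0, 0) = 1  ⟹  A = 1  ✓
Hence u(x, y) = e^{y}.

Answer: u(x, y) = e^{y}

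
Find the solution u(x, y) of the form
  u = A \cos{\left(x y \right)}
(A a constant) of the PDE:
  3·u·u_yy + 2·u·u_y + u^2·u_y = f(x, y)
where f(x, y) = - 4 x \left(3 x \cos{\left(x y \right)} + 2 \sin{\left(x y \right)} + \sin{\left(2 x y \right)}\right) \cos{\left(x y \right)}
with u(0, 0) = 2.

Answer: u(x, y) = 2 \cos{\left(x y \right)}

Derivation:
Substitute the ansatz u = A \cos{\left(x y \right)} into the left-hand side.
Derivatives of the ansatz:
  u_yy = - A x^{2} \cos{\left(x y \right)}
  u_y = - A x \sin{\left(x y \right)}
Term by term:
  3·u·u_yy = - 3 A^{2} x^{2} \cos^{2}{\left(x y \right)}
  2·u·u_y = - 2 A^{2} x \sin{\left(x y \right)} \cos{\left(x y \right)}
  u^2·u_y = - A^{3} x \sin{\left(x y \right)} \cos^{2}{\left(x y \right)}
So the left-hand side equals
  - A^{3} x \sin{\left(x y \right)} \cos^{2}{\left(x y \right)} - 3 A^{2} x^{2} \cos^{2}{\left(x y \right)} - 2 A^{2} x \sin{\left(x y \right)} \cos{\left(x y \right)}
This must equal f(x, y) identically; expanded, f = - 12 x^{2} \cos^{2}{\left(x y \right)} - 8 x \sin{\left(x y \right)} \cos^{2}{\left(x y \right)} - 8 x \sin{\left(x y \right)} \cos{\left(x y \right)}.
Matching coefficients of the independent functions:
  [x^{2} \cos^{2}{\left(x y \right)}]:  - 3 A^{2} = -12
  [x \sin{\left(x y \right)} \cos{\left(x y \right)}]:  - 2 A^{2} = -8
  [x \sin{\left(x y \right)} \cos^{2}{\left(x y \right)}]:  - A^{3} = -8
Solving: A = 2.
Check against the point condition:
  u(0, 0) = 2  ⟹  A = 2  ✓
Hence u(x, y) = 2 \cos{\left(x y \right)}.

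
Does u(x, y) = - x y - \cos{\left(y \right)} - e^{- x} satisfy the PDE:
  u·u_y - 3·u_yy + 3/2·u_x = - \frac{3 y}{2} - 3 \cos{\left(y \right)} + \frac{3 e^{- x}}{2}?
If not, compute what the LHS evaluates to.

Evaluate each term of the left-hand side for u = - x y - \cos{\left(y \right)} - e^{- x}.
Derivatives:
  u_y = - x + \sin{\left(y \right)}
  u_yy = \cos{\left(y \right)}
  u_x = - y + e^{- x}
Terms:
  u·u_y = \left(x - \sin{\left(y \right)}\right) \left(\left(x y + \cos{\left(y \right)}\right) e^{x} + 1\right) e^{- x}
  -3·u_yy = - 3 \cos{\left(y \right)}
  3/2·u_x = - \frac{3 y}{2} + \frac{3 e^{- x}}{2}
Sum: LHS = \frac{\left(2 \left(x - \sin{\left(y \right)}\right) \left(\left(x y + \cos{\left(y \right)}\right) e^{x} + 1\right) - 3 \left(y + 2 \cos{\left(y \right)}\right) e^{x} + 3\right) e^{- x}}{2}
Given right-hand side: - \frac{3 y}{2} - 3 \cos{\left(y \right)} + \frac{3 e^{- x}}{2}. Difference LHS − RHS = x^{2} y - x y \sin{\left(y \right)} + x \cos{\left(y \right)} + x e^{- x} - \frac{\sin{\left(2 y \right)}}{2} - e^{- x} \sin{\left(y \right)} ≠ 0, so u is not a solution.

Answer: No, the LHS evaluates to \frac{\left(2 \left(x - \sin{\left(y \right)}\right) \left(\left(x y + \cos{\left(y \right)}\right) e^{x} + 1\right) - 3 \left(y + 2 \cos{\left(y \right)}\right) e^{x} + 3\right) e^{- x}}{2}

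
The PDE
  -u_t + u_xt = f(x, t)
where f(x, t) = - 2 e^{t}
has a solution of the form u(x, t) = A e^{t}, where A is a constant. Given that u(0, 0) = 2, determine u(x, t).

Substitute the ansatz u = A e^{t} into the left-hand side.
Derivatives of the ansatz:
  u_t = A e^{t}
  u_xt = 0
Term by term:
  -u_t = - A e^{t}
  u_xt = 0
So the left-hand side equals
  - A e^{t}
This must equal f(x, t) = - 2 e^{t} identically.
Matching coefficients of the independent functions:
  [e^{t}]:  - A = -2
Solving: A = 2.
Check against the point condition:
  u(0, 0) = 2  ⟹  A = 2  ✓
Hence u(x, t) = 2 e^{t}.

Answer: u(x, t) = 2 e^{t}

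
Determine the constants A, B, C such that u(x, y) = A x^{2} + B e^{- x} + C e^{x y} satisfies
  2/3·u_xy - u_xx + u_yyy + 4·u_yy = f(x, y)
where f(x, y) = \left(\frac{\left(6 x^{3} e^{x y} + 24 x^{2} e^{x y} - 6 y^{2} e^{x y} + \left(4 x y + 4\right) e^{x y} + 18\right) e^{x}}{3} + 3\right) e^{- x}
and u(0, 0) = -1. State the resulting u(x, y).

Answer: u(x, y) = - 3 x^{2} + 2 e^{x y} - 3 e^{- x}

Derivation:
Substitute the ansatz u = A x^{2} + B e^{- x} + C e^{x y} into the left-hand side.
Derivatives of the ansatz:
  u_xy = C x y e^{x y} + C e^{x y}
  u_xx = 2 A + B e^{- x} + C y^{2} e^{x y}
  u_yyy = C x^{3} e^{x y}
  u_yy = C x^{2} e^{x y}
Term by term:
  2/3·u_xy = \frac{2 C x y e^{x y}}{3} + \frac{2 C e^{x y}}{3}
  -u_xx = - 2 A - B e^{- x} - C y^{2} e^{x y}
  u_yyy = C x^{3} e^{x y}
  4·u_yy = 4 C x^{2} e^{x y}
So the left-hand side equals
  - 2 A - B e^{- x} + C x^{3} e^{x y} + 4 C x^{2} e^{x y} + \frac{2 C x y e^{x y}}{3} - C y^{2} e^{x y} + \frac{2 C e^{x y}}{3}
This must equal f(x, y) identically; expanded, f = 2 x^{3} e^{x y} + 8 x^{2} e^{x y} + \frac{4 x y e^{x y}}{3} - 2 y^{2} e^{x y} + \frac{4 e^{x y}}{3} + 6 + 3 e^{- x}.
Matching coefficients of the independent functions:
  [constant term]:  - 2 A = 6
  [x^{2} e^{x y}]:  4 C = 8
  [x^{3} e^{x y}]:  C = 2
  [y^{2} e^{x y}]:  - C = -2
  [x y e^{x y}, e^{x y}]:  \frac{2 C}{3} = \frac{4}{3}
  [e^{- x}]:  - B = 3
Solving: A = -3, B = -3, C = 2.
Check against the point condition:
  u(0, 0) = -1  ⟹  B + C = -1  ✓
Hence u(x, y) = - 3 x^{2} + 2 e^{x y} - 3 e^{- x}.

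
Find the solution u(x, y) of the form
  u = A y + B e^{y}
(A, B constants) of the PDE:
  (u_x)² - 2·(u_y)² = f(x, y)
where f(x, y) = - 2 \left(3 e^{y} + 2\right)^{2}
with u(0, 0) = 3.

Substitute the ansatz u = A y + B e^{y} into the left-hand side.
Derivatives of the ansatz:
  u_x = 0
  u_y = A + B e^{y}
Term by term:
  (u_x)² = 0
  -2·(u_y)² = - 2 A^{2} - 4 A B e^{y} - 2 B^{2} e^{2 y}
So the left-hand side equals
  - 2 A^{2} - 4 A B e^{y} - 2 B^{2} e^{2 y}
This must equal f(x, y) identically; expanded, f = - 18 e^{2 y} - 24 e^{y} - 8.
Matching coefficients of the independent functions:
  [constant term]:  - 2 A^{2} = -8
  [e^{y}]:  - 4 A B = -24
  [e^{2 y}]:  - 2 B^{2} = -18
These equations allow (A, B) = (-2, -3) or (2, 3).
Impose the point condition(s):
  u(0, 0) = 3  ⟹  B = 3
Only A = 2, B = 3 satisfies everything.
Hence u(x, y) = 2 y + 3 e^{y}.

Answer: u(x, y) = 2 y + 3 e^{y}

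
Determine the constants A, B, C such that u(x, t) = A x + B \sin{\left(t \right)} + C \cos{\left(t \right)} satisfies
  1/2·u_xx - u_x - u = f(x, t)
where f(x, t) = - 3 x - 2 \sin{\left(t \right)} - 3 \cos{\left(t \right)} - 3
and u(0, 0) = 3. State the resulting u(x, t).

Substitute the ansatz u = A x + B \sin{\left(t \right)} + C \cos{\left(t \right)} into the left-hand side.
Derivatives of the ansatz:
  u_xx = 0
  u_x = A
Term by term:
  1/2·u_xx = 0
  -u_x = - A
  -u = - A x - B \sin{\left(t \right)} - C \cos{\left(t \right)}
So the left-hand side equals
  - A x - A - B \sin{\left(t \right)} - C \cos{\left(t \right)}
This must equal f(x, t) = - 3 x - 2 \sin{\left(t \right)} - 3 \cos{\left(t \right)} - 3 identically.
Matching coefficients of the independent functions:
  [constant term, x]:  - A = -3
  [\sin{\left(t \right)}]:  - B = -2
  [\cos{\left(t \right)}]:  - C = -3
Solving: A = 3, B = 2, C = 3.
Check against the point condition:
  u(0, 0) = 3  ⟹  C = 3  ✓
Hence u(x, t) = 3 x + 2 \sin{\left(t \right)} + 3 \cos{\left(t \right)}.

Answer: u(x, t) = 3 x + 2 \sin{\left(t \right)} + 3 \cos{\left(t \right)}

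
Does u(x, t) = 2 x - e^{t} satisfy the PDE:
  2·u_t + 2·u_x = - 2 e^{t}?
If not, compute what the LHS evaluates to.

Answer: No, the LHS evaluates to 4 - 2 e^{t}

Derivation:
Evaluate each term of the left-hand side for u = 2 x - e^{t}.
Derivatives:
  u_t = - e^{t}
  u_x = 2
Terms:
  2·u_t = - 2 e^{t}
  2·u_x = 4
Sum: LHS = 4 - 2 e^{t}
Given right-hand side: - 2 e^{t}. Difference LHS − RHS = 4 ≠ 0, so u is not a solution.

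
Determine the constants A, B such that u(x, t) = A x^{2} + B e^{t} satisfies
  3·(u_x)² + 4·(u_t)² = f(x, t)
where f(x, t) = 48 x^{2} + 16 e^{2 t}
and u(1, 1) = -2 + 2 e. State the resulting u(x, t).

Substitute the ansatz u = A x^{2} + B e^{t} into the left-hand side.
Derivatives of the ansatz:
  u_x = 2 A x
  u_t = B e^{t}
Term by term:
  3·(u_x)² = 12 A^{2} x^{2}
  4·(u_t)² = 4 B^{2} e^{2 t}
So the left-hand side equals
  12 A^{2} x^{2} + 4 B^{2} e^{2 t}
This must equal f(x, t) = 48 x^{2} + 16 e^{2 t} identically.
Matching coefficients of the independent functions:
  [x^{2}]:  12 A^{2} = 48
  [e^{2 t}]:  4 B^{2} = 16
These equations allow (A, B) = (-2, -2) or (-2, 2) or (2, -2) or (2, 2).
Impose the point condition(s):
  u(1, 1) = -2 + 2 e  ⟹  A + e B = -2 + 2 e
Only A = -2, B = 2 satisfies everything.
Hence u(x, t) = - 2 x^{2} + 2 e^{t}.

Answer: u(x, t) = - 2 x^{2} + 2 e^{t}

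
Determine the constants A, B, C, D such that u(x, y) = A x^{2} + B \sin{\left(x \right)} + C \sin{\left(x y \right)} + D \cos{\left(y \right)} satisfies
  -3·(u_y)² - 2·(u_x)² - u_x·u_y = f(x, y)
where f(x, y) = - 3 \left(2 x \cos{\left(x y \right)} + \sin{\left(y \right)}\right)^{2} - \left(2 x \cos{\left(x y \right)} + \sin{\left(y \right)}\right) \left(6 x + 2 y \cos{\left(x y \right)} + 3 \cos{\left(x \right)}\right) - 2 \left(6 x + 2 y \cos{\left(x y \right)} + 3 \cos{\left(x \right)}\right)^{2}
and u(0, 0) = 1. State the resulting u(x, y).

Substitute the ansatz u = A x^{2} + B \sin{\left(x \right)} + C \sin{\left(x y \right)} + D \cos{\left(y \right)} into the left-hand side.
Derivatives of the ansatz:
  u_y = C x \cos{\left(x y \right)} - D \sin{\left(y \right)}
  u_x = 2 A x + B \cos{\left(x \right)} + C y \cos{\left(x y \right)}
Term by term:
  -3·(u_y)² = - 3 C^{2} x^{2} \cos^{2}{\left(x y \right)} + 6 C D x \sin{\left(y \right)} \cos{\left(x y \right)} - 3 D^{2} \sin^{2}{\left(y \right)}
  -2·(u_x)² = - 8 A^{2} x^{2} - 8 A B x \cos{\left(x \right)} - 8 A C x y \cos{\left(x y \right)} - 2 B^{2} \cos^{2}{\left(x \right)} - 4 B C y \cos{\left(x \right)} \cos{\left(x y \right)} - 2 C^{2} y^{2} \cos^{2}{\left(x y \right)}
  -u_x·u_y = - 2 A C x^{2} \cos{\left(x y \right)} + 2 A D x \sin{\left(y \right)} - B C x \cos{\left(x \right)} \cos{\left(x y \right)} + B D \sin{\left(y \right)} \cos{\left(x \right)} - C^{2} x y \cos^{2}{\left(x y \right)} + C D y \sin{\left(y \right)} \cos{\left(x y \right)}
So the left-hand side equals
  - 8 A^{2} x^{2} - 8 A B x \cos{\left(x \right)} - 2 A C x^{2} \cos{\left(x y \right)} - 8 A C x y \cos{\left(x y \right)} + 2 A D x \sin{\left(y \right)} - 2 B^{2} \cos^{2}{\left(x \right)} - B C x \cos{\left(x \right)} \cos{\left(x y \right)} - 4 B C y \cos{\left(x \right)} \cos{\left(x y \right)} + B D \sin{\left(y \right)} \cos{\left(x \right)} - 3 C^{2} x^{2} \cos^{2}{\left(x y \right)} - C^{2} x y \cos^{2}{\left(x y \right)} - 2 C^{2} y^{2} \cos^{2}{\left(x y \right)} + 6 C D x \sin{\left(y \right)} \cos{\left(x y \right)} + C D y \sin{\left(y \right)} \cos{\left(x y \right)} - 3 D^{2} \sin^{2}{\left(y \right)}
This must equal f(x, y) identically; expanded, f = - 12 x^{2} \cos^{2}{\left(x y \right)} - 12 x^{2} \cos{\left(x y \right)} - 72 x^{2} - 4 x y \cos^{2}{\left(x y \right)} - 48 x y \cos{\left(x y \right)} - 12 x \sin{\left(y \right)} \cos{\left(x y \right)} - 6 x \sin{\left(y \right)} - 6 x \cos{\left(x \right)} \cos{\left(x y \right)} - 72 x \cos{\left(x \right)} - 8 y^{2} \cos^{2}{\left(x y \right)} - 2 y \sin{\left(y \right)} \cos{\left(x y \right)} - 24 y \cos{\left(x \right)} \cos{\left(x y \right)} - 3 \sin^{2}{\left(y \right)} - 3 \sin{\left(y \right)} \cos{\left(x \right)} - 18 \cos^{2}{\left(x \right)}.
Matching coefficients of the independent functions:
(each divided by its leading coefficient; functions giving the same equation are listed together)
  [x^{2}]:  A^{2} - 9 = 0
  [x \sin{\left(y \right)}]:  A D + 3 = 0
  [x \cos{\left(x \right)}]:  A B - 9 = 0
  [x^{2} \cos{\left(x y \right)}, x y \cos{\left(x y \right)}]:  A C - 6 = 0
  [x^{2} \cos^{2}{\left(x y \right)}, y^{2} \cos^{2}{\left(x y \right)}, x y \cos^{2}{\left(x y \right)}]:  C^{2} - 4 = 0
  [\sin{\left(y \right)} \cos{\left(x \right)}]:  B D + 3 = 0
  [x \sin{\left(y \right)} \cos{\left(x y \right)}, y \sin{\left(y \right)} \cos{\left(x y \right)}]:  C D + 2 = 0
  [x \cos{\left(x \right)} \cos{\left(x y \right)}, y \cos{\left(x \right)} \cos{\left(x y \right)}]:  B C - 6 = 0
  [\sin^{2}{\left(y \right)}]:  D^{2} - 1 = 0
  [\cos^{2}{\left(x \right)}]:  B^{2} - 9 = 0
These equations allow (A, B, C, D) = (-3, -3, -2, 1) or (3, 3, 2, -1).
Impose the point condition(s):
  u(0, 0) = 1  ⟹  D = 1
Only A = -3, B = -3, C = -2, D = 1 satisfies everything.
Hence u(x, y) = - 3 x^{2} - 3 \sin{\left(x \right)} - 2 \sin{\left(x y \right)} + \cos{\left(y \right)}.

Answer: u(x, y) = - 3 x^{2} - 3 \sin{\left(x \right)} - 2 \sin{\left(x y \right)} + \cos{\left(y \right)}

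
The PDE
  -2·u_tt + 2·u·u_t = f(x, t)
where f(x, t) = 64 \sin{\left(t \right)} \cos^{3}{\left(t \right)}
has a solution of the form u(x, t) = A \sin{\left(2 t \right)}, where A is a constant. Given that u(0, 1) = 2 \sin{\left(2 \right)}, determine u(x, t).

Substitute the ansatz u = A \sin{\left(2 t \right)} into the left-hand side.
Derivatives of the ansatz:
  u_tt = - 4 A \sin{\left(2 t \right)}
  u_t = 2 A \cos{\left(2 t \right)}
Term by term:
  -2·u_tt = 8 A \sin{\left(2 t \right)}
  2·u·u_t = 4 A^{2} \sin{\left(2 t \right)} \cos{\left(2 t \right)}
So the left-hand side equals
  4 A^{2} \sin{\left(2 t \right)} \cos{\left(2 t \right)} + 8 A \sin{\left(2 t \right)}
This must equal f(x, t) identically; expanded, f = 16 \sin{\left(2 t \right)} \cos{\left(2 t \right)} + 16 \sin{\left(2 t \right)}.
Matching coefficients of the independent functions:
  [\sin{\left(2 t \right)} \cos{\left(2 t \right)}]:  4 A^{2} = 16
  [\sin{\left(2 t \right)}]:  8 A = 16
Solving: A = 2.
Check against the point condition:
  u(0, 1) = 2 \sin{\left(2 \right)}  ⟹  A \sin{\left(2 \right)} = 2 \sin{\left(2 \right)}  ✓
Hence u(x, t) = 2 \sin{\left(2 t \right)}.

Answer: u(x, t) = 2 \sin{\left(2 t \right)}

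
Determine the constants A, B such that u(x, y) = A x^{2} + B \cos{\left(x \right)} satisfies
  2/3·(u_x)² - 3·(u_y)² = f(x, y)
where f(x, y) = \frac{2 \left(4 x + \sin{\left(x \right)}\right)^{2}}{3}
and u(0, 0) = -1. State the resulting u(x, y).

Substitute the ansatz u = A x^{2} + B \cos{\left(x \right)} into the left-hand side.
Derivatives of the ansatz:
  u_x = 2 A x - B \sin{\left(x \right)}
  u_y = 0
Term by term:
  2/3·(u_x)² = \frac{8 A^{2} x^{2}}{3} - \frac{8 A B x \sin{\left(x \right)}}{3} + \frac{2 B^{2} \sin^{2}{\left(x \right)}}{3}
  -3·(u_y)² = 0
So the left-hand side equals
  \frac{8 A^{2} x^{2}}{3} - \frac{8 A B x \sin{\left(x \right)}}{3} + \frac{2 B^{2} \sin^{2}{\left(x \right)}}{3}
This must equal f(x, y) identically; expanded, f = \frac{32 x^{2}}{3} + \frac{16 x \sin{\left(x \right)}}{3} + \frac{2 \sin^{2}{\left(x \right)}}{3}.
Matching coefficients of the independent functions:
  [x^{2}]:  \frac{8 A^{2}}{3} = \frac{32}{3}
  [x \sin{\left(x \right)}]:  - \frac{8 A B}{3} = \frac{16}{3}
  [\sin^{2}{\left(x \right)}]:  \frac{2 B^{2}}{3} = \frac{2}{3}
These equations allow (A, B) = (-2, 1) or (2, -1).
Impose the point condition(s):
  u(0, 0) = -1  ⟹  B = -1
Only A = 2, B = -1 satisfies everything.
Hence u(x, y) = 2 x^{2} - \cos{\left(x \right)}.

Answer: u(x, y) = 2 x^{2} - \cos{\left(x \right)}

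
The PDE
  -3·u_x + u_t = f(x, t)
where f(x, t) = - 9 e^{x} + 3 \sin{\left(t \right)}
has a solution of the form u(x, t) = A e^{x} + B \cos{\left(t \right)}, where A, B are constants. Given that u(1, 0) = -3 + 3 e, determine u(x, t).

Substitute the ansatz u = A e^{x} + B \cos{\left(t \right)} into the left-hand side.
Derivatives of the ansatz:
  u_x = A e^{x}
  u_t = - B \sin{\left(t \right)}
Term by term:
  -3·u_x = - 3 A e^{x}
  u_t = - B \sin{\left(t \right)}
So the left-hand side equals
  - 3 A e^{x} - B \sin{\left(t \right)}
This must equal f(x, t) = - 9 e^{x} + 3 \sin{\left(t \right)} identically.
Matching coefficients of the independent functions:
  [e^{x}]:  - 3 A = -9
  [\sin{\left(t \right)}]:  - B = 3
Solving: A = 3, B = -3.
Check against the point condition:
  u(1, 0) = -3 + 3 e  ⟹  e A + B = -3 + 3 e  ✓
Hence u(x, t) = 3 e^{x} - 3 \cos{\left(t \right)}.

Answer: u(x, t) = 3 e^{x} - 3 \cos{\left(t \right)}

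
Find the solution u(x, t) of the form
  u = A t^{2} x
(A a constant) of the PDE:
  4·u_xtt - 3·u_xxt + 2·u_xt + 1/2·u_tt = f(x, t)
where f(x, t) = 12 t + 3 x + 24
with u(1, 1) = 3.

Substitute the ansatz u = A t^{2} x into the left-hand side.
Derivatives of the ansatz:
  u_xtt = 2 A
  u_xxt = 0
  u_xt = 2 A t
  u_tt = 2 A x
Term by term:
  4·u_xtt = 8 A
  -3·u_xxt = 0
  2·u_xt = 4 A t
  1/2·u_tt = A x
So the left-hand side equals
  4 A t + A x + 8 A
This must equal f(x, t) = 12 t + 3 x + 24 identically.
Matching coefficients of the independent functions:
  [constant term]:  8 A = 24
  [t]:  4 A = 12
  [x]:  A = 3
Solving: A = 3.
Check against the point condition:
  u(1, 1) = 3  ⟹  A = 3  ✓
Hence u(x, t) = 3 t^{2} x.

Answer: u(x, t) = 3 t^{2} x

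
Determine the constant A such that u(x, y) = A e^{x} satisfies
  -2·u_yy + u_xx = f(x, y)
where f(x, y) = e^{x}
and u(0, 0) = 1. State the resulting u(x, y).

Answer: u(x, y) = e^{x}

Derivation:
Substitute the ansatz u = A e^{x} into the left-hand side.
Derivatives of the ansatz:
  u_yy = 0
  u_xx = A e^{x}
Term by term:
  -2·u_yy = 0
  u_xx = A e^{x}
So the left-hand side equals
  A e^{x}
This must equal f(x, y) = e^{x} identically.
Matching coefficients of the independent functions:
  [e^{x}]:  A = 1
Solving: A = 1.
Check against the point condition:
  u(0, 0) = 1  ⟹  A = 1  ✓
Hence u(x, y) = e^{x}.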